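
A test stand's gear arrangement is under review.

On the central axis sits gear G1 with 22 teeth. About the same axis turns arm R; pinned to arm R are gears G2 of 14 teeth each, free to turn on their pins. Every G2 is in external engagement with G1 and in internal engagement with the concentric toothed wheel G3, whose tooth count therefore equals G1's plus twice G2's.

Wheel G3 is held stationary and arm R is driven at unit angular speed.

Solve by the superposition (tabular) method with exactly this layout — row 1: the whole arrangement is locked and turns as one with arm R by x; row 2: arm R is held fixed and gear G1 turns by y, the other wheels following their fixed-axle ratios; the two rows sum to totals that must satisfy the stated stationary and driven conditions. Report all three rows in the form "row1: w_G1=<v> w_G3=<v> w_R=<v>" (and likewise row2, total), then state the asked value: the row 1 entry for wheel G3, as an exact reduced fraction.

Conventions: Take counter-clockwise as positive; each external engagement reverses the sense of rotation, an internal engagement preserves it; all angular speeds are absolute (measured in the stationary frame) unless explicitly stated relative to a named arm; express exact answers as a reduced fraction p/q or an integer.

row1: w_G1=1 w_G3=1 w_R=1
row2: w_G1=25/11 w_G3=-1 w_R=0
total: w_G1=36/11 w_G3=0 w_R=1
asked value: 1

recognized (axles ride arm R): planetary set, 22/14/50 teeth
superposition row 1 [locked train]: every member turns x
row 2: sun turns y, ring = −(22/50)·y, arm 0
boundary: total ω_ring = x − (22/50)·y = 0 and total ω_arm = x = 1  ⇒  y = 25/11, x = 1
row 2 ring = −(22/50)·25/11 = -1
totals (row 1 + row 2): sun 1 + 25/11 = 36/11, ring 1 + (-1) = 0, arm 1 + 0 = 1
asked cell (row1, ring) = 1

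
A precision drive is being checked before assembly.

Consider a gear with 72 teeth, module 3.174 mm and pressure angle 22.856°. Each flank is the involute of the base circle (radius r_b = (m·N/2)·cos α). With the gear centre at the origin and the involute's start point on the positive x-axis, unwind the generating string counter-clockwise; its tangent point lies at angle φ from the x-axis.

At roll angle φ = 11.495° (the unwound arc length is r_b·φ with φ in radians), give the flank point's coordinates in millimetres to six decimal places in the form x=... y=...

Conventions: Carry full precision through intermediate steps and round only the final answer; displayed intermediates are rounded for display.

recognized (one wheel, involute flank): single-mesh tooth geometry, m = 3.174, N = 72
pitch radius r_p = m·N/2 = 3.174·72/2 = 114.264000
base radius r_b = r_p·cos α = 114.264000·cos 22.856° = 105.292443
roll angle φ = 11.495° = 0.20062560 rad
x = r_b·(cos φ + φ·sin φ) = 107.390211
y = r_b·(sin φ − φ·cos φ) = 0.282284

x=107.390211 y=0.282284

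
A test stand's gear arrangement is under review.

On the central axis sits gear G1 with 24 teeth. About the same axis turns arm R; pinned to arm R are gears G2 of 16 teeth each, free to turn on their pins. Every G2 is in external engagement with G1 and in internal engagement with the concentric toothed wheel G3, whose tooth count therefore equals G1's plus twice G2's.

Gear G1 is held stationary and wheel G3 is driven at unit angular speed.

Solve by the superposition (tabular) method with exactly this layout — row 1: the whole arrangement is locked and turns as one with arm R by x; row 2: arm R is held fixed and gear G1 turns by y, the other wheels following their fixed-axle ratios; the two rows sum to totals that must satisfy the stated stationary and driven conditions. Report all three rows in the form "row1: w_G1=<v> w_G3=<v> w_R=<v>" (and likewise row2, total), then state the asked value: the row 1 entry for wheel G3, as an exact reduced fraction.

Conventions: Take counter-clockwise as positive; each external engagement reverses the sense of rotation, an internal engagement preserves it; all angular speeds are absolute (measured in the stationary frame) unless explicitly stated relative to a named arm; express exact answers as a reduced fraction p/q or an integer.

row1: w_G1=7/10 w_G3=7/10 w_R=7/10
row2: w_G1=-7/10 w_G3=3/10 w_R=0
total: w_G1=0 w_G3=1 w_R=7/10
asked value: 7/10

recognized (axles ride arm R): planetary set, 24/16/56 teeth
row 1 (train locked, turned with arm): all members turn x
superposition row 2 [arm held]: sun y, ring −(24/56)·y, arm 0
boundary: total ω_sun = x + y = 0 and total ω_ring = x − (24/56)·y = 1  ⇒  y = -7/10, x = 7/10
row 2 ring = −(24/56)·(-7/10) = 3/10
totals (row 1 + row 2): sun 7/10 + (-7/10) = 0, ring 7/10 + 3/10 = 1, arm 7/10 + 0 = 7/10
asked cell (row1, ring) = 7/10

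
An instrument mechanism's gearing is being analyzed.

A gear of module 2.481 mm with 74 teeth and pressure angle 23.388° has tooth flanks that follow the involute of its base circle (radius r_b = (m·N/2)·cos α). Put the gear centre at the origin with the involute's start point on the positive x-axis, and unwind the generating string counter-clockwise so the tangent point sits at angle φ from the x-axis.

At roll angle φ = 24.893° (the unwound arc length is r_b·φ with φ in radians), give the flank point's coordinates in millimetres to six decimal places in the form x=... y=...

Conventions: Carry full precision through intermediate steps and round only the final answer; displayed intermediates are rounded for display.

x=91.835370 y=2.260045

topology: single-mesh involute geometry — m = 2.481, N = 74
pitch radius r_p = m·N/2 = 2.481·74/2 = 91.797000
base radius r_b = r_p·cos α = 91.797000·cos 23.388° = 84.254755
roll angle φ = 24.893° = 0.43446481 rad
x = r_b·(cos φ + φ·sin φ) = 91.835370
y = r_b·(sin φ − φ·cos φ) = 2.260045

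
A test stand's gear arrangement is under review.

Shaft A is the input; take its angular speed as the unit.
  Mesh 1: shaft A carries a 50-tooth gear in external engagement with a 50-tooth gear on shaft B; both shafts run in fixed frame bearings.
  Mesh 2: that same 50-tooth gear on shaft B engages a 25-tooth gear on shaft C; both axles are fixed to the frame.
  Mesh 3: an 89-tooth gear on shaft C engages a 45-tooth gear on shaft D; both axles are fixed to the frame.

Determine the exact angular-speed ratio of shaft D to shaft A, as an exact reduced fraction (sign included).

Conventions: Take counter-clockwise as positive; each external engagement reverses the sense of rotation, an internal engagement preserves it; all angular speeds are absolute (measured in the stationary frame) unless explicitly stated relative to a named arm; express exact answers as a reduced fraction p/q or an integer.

-178/45

class = fixed-axis compound train [3 meshes; 3 ratios multiply, 3 sense flips]
mesh 1 [50T→50T]: running ratio 1, sense −
mesh 2 [50T→25T]: running ratio 2, sense +
mesh 3 [89T→45T]: running ratio 178/45, sense −
ω_out/ω_in = -178/45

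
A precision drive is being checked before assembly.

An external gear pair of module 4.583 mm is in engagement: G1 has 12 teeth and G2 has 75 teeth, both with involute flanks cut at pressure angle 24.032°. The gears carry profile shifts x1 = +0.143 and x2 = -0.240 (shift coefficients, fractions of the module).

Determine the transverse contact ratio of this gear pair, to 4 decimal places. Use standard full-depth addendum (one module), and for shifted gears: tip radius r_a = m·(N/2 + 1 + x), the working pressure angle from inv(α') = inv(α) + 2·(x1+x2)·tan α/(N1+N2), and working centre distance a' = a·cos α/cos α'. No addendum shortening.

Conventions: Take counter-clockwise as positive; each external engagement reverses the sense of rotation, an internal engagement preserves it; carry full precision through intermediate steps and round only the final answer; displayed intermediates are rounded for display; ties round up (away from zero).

recognized (one external pair, fixed centres): single-mesh tooth geometry, m = 4.583, N1 = 12, N2 = 75
base radii: r_b1 = 25.114423, r_b2 = 156.965141
tip radii: r_a1 = 32.736369, r_a2 = 175.345580
inv(α') = inv(24.032°) + 2·(+0.143-0.240)·tan α/(12+75) = 0.02546624  ⇒  α' = 23.74154°
a' = a·cos α / cos α' = 199.3605·cos 24.032°/cos 23.74154° = 198.913412
action lengths: √(r_a1²−r_b1²) = 20.998468, √(r_a2²−r_b2²) = 78.153804
base pitch p_b = π·m·cos α = 13.149881
CR = (20.998468 + 78.153804 − 198.913412·sin 23.74154°)/13.149881 = 1.450009
contact ratio ≈ 1.4500

1.4500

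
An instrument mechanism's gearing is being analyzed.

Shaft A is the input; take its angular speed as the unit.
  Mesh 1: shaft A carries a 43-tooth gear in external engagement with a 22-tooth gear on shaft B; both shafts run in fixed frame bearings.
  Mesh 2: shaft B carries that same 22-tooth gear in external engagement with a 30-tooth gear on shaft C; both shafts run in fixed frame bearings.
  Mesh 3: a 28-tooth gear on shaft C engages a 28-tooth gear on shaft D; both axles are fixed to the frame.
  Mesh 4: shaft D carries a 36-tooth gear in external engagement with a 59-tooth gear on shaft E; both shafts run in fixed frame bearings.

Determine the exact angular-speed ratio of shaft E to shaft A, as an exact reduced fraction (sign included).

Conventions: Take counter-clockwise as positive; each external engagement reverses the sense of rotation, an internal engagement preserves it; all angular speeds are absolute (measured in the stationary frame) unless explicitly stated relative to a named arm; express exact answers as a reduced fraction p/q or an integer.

class = fixed-axis compound train [4 meshes; 4 ratios multiply, 4 sense flips]
mesh 1 [43T→22T]: running ratio 43/22, sense −
mesh 2 [22T→30T]: running ratio 43/30, sense +
mesh 3 [28T→28T]: running ratio 43/30, sense −
mesh 4 [36T→59T]: running ratio 258/295, sense +
ω_out/ω_in = 258/295

258/295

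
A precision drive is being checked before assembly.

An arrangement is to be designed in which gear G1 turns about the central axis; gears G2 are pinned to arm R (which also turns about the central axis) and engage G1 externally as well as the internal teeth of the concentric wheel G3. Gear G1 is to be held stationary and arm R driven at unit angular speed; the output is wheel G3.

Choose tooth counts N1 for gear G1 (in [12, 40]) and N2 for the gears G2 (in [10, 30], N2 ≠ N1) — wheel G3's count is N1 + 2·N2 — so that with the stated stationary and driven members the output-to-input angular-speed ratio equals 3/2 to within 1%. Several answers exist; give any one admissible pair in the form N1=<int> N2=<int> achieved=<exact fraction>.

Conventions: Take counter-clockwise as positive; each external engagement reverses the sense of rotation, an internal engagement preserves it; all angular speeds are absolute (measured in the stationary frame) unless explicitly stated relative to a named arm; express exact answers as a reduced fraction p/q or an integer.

N1=20 N2=10 achieved=3/2

design class (target 3/2): planetary set
Willis with ω_sun = 0: ω_ring/ω_arm = (N1+N3)/N3; set equal to 3/2  ⇒  N3/N1 = 1/(3/2 − 1) = 2
N3 = N1 + 2·N2  ⇒  N2/N1 = (N3/N1 − 1)/2 = (2 − 1)/2 = 1/2
smallest multiple with N1 ≥ 12 and N2 ≥ 10: k = 10  ⇒  N1 = 10·2 = 20, N2 = 10·1 = 10 (N1 ≤ 40, N2 ≤ 30, N2 ≠ N1 ✓), N3 = 20 + 2·10 = 40
check: (N1+N3)/N3 with N1 = 20, N3 = 40 gives 3/2; |achieved − target| = 0 ≤ 3/200 ✓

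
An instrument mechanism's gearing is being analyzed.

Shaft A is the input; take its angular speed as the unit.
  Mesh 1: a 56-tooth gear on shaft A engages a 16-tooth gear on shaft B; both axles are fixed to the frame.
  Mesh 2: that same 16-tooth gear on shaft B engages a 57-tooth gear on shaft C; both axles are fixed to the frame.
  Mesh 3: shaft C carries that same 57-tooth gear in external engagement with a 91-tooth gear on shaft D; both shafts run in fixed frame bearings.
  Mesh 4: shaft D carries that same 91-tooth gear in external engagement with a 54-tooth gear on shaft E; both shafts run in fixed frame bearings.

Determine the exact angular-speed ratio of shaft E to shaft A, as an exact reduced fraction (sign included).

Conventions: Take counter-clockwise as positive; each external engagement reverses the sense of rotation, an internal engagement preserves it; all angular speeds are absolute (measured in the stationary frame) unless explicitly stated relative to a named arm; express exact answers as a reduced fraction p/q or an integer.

class = fixed-axis compound train [4 meshes; 4 ratios multiply, 4 sense flips]
mesh 1 [56T→16T]: running ratio 7/2, sense −
mesh 2 [16T→57T]: running ratio 56/57, sense +
mesh 3 [57T→91T]: running ratio 8/13, sense −
mesh 4 [91T→54T]: running ratio 28/27, sense +
ω_out/ω_in = 28/27

28/27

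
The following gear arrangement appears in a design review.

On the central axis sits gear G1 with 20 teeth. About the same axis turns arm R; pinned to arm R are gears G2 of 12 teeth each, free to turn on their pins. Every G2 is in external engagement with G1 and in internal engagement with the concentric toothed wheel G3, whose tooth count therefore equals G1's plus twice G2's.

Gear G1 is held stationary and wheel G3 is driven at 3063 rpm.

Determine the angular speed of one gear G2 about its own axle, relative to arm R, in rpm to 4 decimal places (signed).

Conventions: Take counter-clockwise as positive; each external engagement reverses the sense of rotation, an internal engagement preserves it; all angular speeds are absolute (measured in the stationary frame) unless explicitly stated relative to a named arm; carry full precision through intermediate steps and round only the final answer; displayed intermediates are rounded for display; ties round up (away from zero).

+3509.6875 rpm

recognized (axles ride arm R): planetary set, 20/12/44 teeth
normalise by the input: solve with ω_ring = 1, then scale by 3063 rpm
ring teeth: 20 + 2·12 = 44
20(ω_sun−ω_arm) = −44(ω_ring−ω_arm),  ω_sun = 0, ω_ring = 1
20(0−ω_arm) = −44(1−ω_arm)  ⇒  64·ω_arm = 44  ⇒  ω_arm = 11/16
sun–planet mesh: 20·(0−11/16) = −12·(ω_p−ω_arm)  ⇒  ω_p−ω_arm = 55/48
scale: ω_p−ω_arm = 55/48 × 3063 rpm = +3509.6875 rpm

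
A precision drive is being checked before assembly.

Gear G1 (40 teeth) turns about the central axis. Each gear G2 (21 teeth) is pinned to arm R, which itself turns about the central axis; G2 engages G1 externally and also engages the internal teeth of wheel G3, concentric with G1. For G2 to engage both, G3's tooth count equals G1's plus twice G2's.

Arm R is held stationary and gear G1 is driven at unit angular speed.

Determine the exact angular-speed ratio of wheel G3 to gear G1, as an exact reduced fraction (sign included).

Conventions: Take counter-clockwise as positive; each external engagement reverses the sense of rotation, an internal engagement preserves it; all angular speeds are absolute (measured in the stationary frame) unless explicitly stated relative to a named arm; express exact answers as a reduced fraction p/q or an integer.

-20/41

planetary set (40T centre, 21T on arm, 82T internal) — Willis relation
ring teeth: 40 + 2·21 = 82
40(ω_sun−ω_arm) = −82(ω_ring−ω_arm),  ω_arm = 0, ω_sun = 1
ω_ring = 0 − (40/82)(1−0) = -20/41
ω_out/ω_in = -20/41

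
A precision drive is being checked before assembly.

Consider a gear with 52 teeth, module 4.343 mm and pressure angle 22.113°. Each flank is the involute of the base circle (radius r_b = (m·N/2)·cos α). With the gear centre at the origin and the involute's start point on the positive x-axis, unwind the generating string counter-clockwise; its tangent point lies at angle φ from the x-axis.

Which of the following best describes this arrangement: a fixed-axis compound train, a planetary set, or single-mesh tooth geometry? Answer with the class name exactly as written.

single-mesh tooth geometry

recognized (one wheel, involute flank): single-mesh tooth geometry, m = 4.343, N = 52
classification: single-mesh tooth geometry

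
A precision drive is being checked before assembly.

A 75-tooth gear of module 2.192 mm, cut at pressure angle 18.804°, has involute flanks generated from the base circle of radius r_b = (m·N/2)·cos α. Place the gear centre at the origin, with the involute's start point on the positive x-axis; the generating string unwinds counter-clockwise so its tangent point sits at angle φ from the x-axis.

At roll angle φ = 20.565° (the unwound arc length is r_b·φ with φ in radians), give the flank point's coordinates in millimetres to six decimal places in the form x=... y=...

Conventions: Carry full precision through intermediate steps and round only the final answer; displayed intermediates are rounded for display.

single-mesh involute tooth geometry (75T wheel at module 2.192)
pitch radius r_p = m·N/2 = 2.192·75/2 = 82.200000
base radius r_b = r_p·cos α = 82.200000·cos 18.804° = 77.812720
roll angle φ = 20.565° = 0.35892696 rad
x = r_b·(cos φ + φ·sin φ) = 82.664691
y = r_b·(sin φ − φ·cos φ) = 1.183974

x=82.664691 y=1.183974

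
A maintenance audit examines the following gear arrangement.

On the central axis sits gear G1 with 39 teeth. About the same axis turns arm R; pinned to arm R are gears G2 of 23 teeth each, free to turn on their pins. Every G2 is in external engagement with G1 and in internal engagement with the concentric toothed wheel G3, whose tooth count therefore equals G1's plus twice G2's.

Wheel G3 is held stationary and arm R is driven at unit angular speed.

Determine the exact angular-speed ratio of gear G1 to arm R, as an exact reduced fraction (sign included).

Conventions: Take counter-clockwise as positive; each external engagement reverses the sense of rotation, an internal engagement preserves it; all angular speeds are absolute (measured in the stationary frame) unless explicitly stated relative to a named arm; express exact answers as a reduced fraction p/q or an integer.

class = planetary set [G3 = 39+2·23 = 85; Willis about the carrier]
ring teeth: 39 + 2·23 = 85
39(ω_sun−ω_arm) = −85(ω_ring−ω_arm),  ω_ring = 0, ω_arm = 1
ω_sun = 1 − (85/39)(0−1) = 124/39
ω_out/ω_in = 124/39

124/39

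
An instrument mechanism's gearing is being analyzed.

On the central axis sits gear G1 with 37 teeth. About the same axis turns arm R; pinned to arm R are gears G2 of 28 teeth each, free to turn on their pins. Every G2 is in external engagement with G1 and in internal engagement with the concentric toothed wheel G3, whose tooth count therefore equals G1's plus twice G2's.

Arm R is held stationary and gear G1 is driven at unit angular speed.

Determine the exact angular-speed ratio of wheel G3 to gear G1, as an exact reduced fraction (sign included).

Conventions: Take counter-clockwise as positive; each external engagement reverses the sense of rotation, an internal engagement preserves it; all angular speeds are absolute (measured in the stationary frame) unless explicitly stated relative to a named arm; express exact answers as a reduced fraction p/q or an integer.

recognized (axles ride arm R): planetary set, 37/28/93 teeth
ring teeth: 37 + 2·28 = 93
37(ω_sun−ω_arm) = −93(ω_ring−ω_arm),  ω_arm = 0, ω_sun = 1
ω_ring = 0 − (37/93)(1−0) = -37/93
ω_out/ω_in = -37/93

-37/93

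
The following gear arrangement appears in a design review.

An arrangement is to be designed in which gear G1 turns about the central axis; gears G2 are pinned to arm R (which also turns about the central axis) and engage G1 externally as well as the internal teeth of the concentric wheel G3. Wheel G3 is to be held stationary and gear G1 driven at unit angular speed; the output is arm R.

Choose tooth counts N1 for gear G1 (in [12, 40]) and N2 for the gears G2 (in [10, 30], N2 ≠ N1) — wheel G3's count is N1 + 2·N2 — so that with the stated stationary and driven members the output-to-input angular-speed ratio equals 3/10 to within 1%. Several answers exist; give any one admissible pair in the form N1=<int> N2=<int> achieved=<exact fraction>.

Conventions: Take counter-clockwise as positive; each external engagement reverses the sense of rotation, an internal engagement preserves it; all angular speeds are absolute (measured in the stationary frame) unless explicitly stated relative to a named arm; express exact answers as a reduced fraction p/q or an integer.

planetary set to be sized for 3/10 (Willis relation)
Willis with ω_ring = 0: ω_arm/ω_sun = N1/(N1+N3); set equal to 3/10  ⇒  N3/N1 = 1/(3/10) − 1 = 7/3
N3 = N1 + 2·N2  ⇒  N2/N1 = (N3/N1 − 1)/2 = (7/3 − 1)/2 = 2/3
smallest multiple with N1 ≥ 12 and N2 ≥ 10: k = 5  ⇒  N1 = 5·3 = 15, N2 = 5·2 = 10 (N1 ≤ 40, N2 ≤ 30, N2 ≠ N1 ✓), N3 = 15 + 2·10 = 35
check: N1/(N1+N3) with N1 = 15, N3 = 35 gives 3/10; |achieved − target| = 0 ≤ 3/1000 ✓

N1=15 N2=10 achieved=3/10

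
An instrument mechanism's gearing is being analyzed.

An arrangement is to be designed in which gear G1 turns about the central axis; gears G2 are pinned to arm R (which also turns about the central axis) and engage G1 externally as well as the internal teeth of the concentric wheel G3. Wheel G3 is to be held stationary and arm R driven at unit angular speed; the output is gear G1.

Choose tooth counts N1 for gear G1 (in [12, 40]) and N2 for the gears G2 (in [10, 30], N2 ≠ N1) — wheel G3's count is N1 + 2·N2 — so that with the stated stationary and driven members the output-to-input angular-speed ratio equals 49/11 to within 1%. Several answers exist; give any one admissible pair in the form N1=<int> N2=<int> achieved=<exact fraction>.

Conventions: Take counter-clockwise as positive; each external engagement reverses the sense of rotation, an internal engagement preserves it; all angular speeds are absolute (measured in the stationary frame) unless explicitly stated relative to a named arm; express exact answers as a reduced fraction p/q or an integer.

N1=22 N2=27 achieved=49/11

design class (target 49/11): planetary set
Willis with ω_ring = 0: ω_sun/ω_arm = (N1+N3)/N1; set equal to 49/11  ⇒  N3/N1 = 49/11 − 1 = 38/11
N3 = N1 + 2·N2  ⇒  N2/N1 = (N3/N1 − 1)/2 = (38/11 − 1)/2 = 27/22
smallest multiple with N1 ≥ 12 and N2 ≥ 10: k = 1  ⇒  N1 = 1·22 = 22, N2 = 1·27 = 27 (N1 ≤ 40, N2 ≤ 30, N2 ≠ N1 ✓), N3 = 22 + 2·27 = 76
check: (N1+N3)/N1 with N1 = 22, N3 = 76 gives 49/11; |achieved − target| = 0 ≤ 49/1100 ✓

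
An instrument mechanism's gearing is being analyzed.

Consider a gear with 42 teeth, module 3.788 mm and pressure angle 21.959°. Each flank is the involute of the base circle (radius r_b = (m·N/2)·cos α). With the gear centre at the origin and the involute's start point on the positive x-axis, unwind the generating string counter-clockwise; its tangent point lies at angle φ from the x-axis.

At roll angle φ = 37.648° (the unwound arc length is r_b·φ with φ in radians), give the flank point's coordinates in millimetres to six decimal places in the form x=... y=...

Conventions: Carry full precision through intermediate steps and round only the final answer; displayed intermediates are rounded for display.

x=88.025415 y=6.680194

single-mesh involute tooth geometry (42T wheel at module 3.788)
pitch radius r_p = m·N/2 = 3.788·42/2 = 79.548000
base radius r_b = r_p·cos α = 79.548000·cos 21.959° = 73.776926
roll angle φ = 37.648° = 0.65708156 rad
x = r_b·(cos φ + φ·sin φ) = 88.025415
y = r_b·(sin φ − φ·cos φ) = 6.680194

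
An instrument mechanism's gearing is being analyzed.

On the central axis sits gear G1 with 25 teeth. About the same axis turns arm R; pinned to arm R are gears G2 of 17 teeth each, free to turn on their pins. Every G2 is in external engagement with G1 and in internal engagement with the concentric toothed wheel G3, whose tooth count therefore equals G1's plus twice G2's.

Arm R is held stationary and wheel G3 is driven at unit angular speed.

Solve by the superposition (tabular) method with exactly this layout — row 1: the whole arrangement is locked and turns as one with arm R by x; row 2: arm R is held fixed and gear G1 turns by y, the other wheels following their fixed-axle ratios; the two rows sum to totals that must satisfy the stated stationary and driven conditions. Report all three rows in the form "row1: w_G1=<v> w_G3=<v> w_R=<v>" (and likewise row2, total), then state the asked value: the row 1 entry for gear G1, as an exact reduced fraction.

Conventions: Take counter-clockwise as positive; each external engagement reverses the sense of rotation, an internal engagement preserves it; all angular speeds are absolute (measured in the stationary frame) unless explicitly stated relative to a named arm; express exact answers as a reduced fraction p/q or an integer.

row1: w_G1=0 w_G3=0 w_R=0
row2: w_G1=-59/25 w_G3=1 w_R=0
total: w_G1=-59/25 w_G3=1 w_R=0
asked value: 0

class = planetary set [G3 = 25+2·17 = 59; Willis about the carrier]
row 1: whole set turns with the arm by x
row 2: sun turns y, ring = −(25/59)·y, arm 0
boundary: total ω_arm = x = 0 and total ω_ring = x − (25/59)·y = 1  ⇒  y = -59/25, x = 0
row 2 ring = −(25/59)·(-59/25) = 1
totals (row 1 + row 2): sun 0 + (-59/25) = -59/25, ring 0 + 1 = 1, arm 0 + 0 = 0
asked cell (row1, sun) = 0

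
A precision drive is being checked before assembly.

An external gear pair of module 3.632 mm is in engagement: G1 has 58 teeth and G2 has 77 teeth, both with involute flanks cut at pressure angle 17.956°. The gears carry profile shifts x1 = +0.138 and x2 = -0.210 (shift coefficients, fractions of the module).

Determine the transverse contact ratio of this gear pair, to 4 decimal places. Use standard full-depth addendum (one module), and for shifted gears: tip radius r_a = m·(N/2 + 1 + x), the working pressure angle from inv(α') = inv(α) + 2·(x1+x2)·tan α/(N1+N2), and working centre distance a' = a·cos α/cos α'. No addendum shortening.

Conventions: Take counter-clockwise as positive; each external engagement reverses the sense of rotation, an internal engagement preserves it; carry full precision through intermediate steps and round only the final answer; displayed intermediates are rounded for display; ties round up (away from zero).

class = single-mesh tooth geometry [involute pair 58T × 77T, m = 3.632]
base radii: r_b1 = 100.197846, r_b2 = 133.021279
tip radii: r_a1 = 109.461216, r_a2 = 142.701280
inv(α') = inv(17.956°) + 2·(+0.138-0.210)·tan α/(58+77) = 0.01033389  ⇒  α' = 17.76526°
a' = a·cos α / cos α' = 245.1600·cos 17.956°/cos 17.76526° = 244.897148
action lengths: √(r_a1²−r_b1²) = 44.069824, √(r_a2²−r_b2²) = 51.662314
base pitch p_b = π·m·cos α = 10.854511
CR = (44.069824 + 51.662314 − 244.897148·sin 17.76526°)/10.854511 = 1.935567
contact ratio ≈ 1.9356

1.9356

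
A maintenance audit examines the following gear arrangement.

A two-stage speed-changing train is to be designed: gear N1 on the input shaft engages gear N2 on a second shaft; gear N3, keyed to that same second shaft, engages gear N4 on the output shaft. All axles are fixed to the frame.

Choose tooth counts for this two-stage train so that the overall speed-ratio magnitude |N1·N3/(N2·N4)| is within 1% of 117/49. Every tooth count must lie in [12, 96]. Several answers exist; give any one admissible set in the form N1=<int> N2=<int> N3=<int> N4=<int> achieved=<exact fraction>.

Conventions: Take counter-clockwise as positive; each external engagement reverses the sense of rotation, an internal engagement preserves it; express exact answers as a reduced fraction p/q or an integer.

N1=12 N2=14 N3=39 N4=14 achieved=117/49

topology: fixed-axis compound train — 2 stages, target 117/49
target = 117/49 in lowest terms: an exact hit needs N1·N3 = k·117 and N2·N4 = k·49 for one integer k, every count in [12, 96]; additionally prefer no 1:1 stage (N1 ≠ N2, N3 ≠ N4)
k = 1…3: no 1:1-free in-range split of k·117 and k·49 into factor pairs; take k = 4
k = 4: N1·N3 = 468 = 12·39, N2·N4 = 196 = 14·14
achieved = 12·39/(14·14) = 117/49; |achieved − target| = 0 ≤ 117/4900 ✓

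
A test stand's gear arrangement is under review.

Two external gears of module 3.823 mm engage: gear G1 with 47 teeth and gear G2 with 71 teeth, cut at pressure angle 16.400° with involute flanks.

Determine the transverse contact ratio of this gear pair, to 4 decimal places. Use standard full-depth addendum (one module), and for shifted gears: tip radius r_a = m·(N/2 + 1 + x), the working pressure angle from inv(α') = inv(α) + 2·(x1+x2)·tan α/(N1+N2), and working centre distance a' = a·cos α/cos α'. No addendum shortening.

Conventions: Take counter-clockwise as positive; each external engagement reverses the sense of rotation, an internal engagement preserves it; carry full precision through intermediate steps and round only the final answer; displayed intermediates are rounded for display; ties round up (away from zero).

2.0132

class = single-mesh tooth geometry [involute pair 47T × 71T, m = 3.823]
base radii: r_b1 = 86.185247, r_b2 = 130.194735
tip radii: r_a1 = 93.663500, r_a2 = 139.539500
no profile shift: α' = α, a' = a
action lengths: √(r_a1²−r_b1²) = 36.673620, √(r_a2²−r_b2²) = 50.205608
base pitch p_b = π·m·cos α = 11.521657
CR = (36.673620 + 50.205608 − 225.557000·sin 16.40000°)/11.521657 = 2.013177
contact ratio ≈ 2.0132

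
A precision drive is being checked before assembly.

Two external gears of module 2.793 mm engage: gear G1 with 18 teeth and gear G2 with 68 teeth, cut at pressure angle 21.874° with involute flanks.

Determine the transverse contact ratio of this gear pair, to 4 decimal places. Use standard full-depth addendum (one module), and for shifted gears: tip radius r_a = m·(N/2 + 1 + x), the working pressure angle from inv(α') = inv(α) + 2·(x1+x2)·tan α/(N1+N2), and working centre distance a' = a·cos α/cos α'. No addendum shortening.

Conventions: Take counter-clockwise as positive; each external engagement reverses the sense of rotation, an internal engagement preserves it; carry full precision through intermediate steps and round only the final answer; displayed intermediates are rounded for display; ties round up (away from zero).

1.5871

single-mesh involute tooth geometry (18T engaging 68T at module 2.793)
base radii: r_b1 = 23.327272, r_b2 = 88.125250
tip radii: r_a1 = 27.930000, r_a2 = 97.755000
no profile shift: α' = α, a' = a
action lengths: √(r_a1²−r_b1²) = 15.359794, √(r_a2²−r_b2²) = 42.308159
base pitch p_b = π·m·cos α = 8.142754
CR = (15.359794 + 42.308159 − 120.099000·sin 21.87400°)/8.142754 = 1.587063
contact ratio ≈ 1.5871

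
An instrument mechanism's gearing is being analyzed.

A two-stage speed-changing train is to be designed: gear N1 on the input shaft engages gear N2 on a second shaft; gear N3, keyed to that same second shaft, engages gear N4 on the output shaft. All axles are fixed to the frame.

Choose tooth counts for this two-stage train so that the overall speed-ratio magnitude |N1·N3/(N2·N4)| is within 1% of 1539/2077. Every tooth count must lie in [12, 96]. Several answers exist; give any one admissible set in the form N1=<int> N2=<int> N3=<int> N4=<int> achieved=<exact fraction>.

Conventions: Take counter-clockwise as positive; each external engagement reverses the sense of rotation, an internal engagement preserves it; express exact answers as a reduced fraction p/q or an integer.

N1=19 N2=31 N3=81 N4=67 achieved=1539/2077

topology: fixed-axis compound train — 2 stages, target 1539/2077
target = 1539/2077 in lowest terms: an exact hit needs N1·N3 = k·1539 and N2·N4 = k·2077 for one integer k, every count in [12, 96]; additionally prefer no 1:1 stage (N1 ≠ N2, N3 ≠ N4)
k = 1: N1·N3 = 1539 = 19·81, N2·N4 = 2077 = 31·67
achieved = 19·81/(31·67) = 1539/2077; |achieved − target| = 0 ≤ 1539/207700 ✓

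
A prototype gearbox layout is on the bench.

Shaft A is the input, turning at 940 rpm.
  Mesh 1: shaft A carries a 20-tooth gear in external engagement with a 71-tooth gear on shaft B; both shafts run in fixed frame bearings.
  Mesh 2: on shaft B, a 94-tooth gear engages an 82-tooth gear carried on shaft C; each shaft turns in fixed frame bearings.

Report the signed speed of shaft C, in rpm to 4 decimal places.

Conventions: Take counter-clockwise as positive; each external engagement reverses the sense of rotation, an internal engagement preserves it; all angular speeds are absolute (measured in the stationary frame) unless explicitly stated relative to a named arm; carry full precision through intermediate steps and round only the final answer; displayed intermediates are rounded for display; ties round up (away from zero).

+303.5383 rpm

2-mesh fixed-axis compound train (all bearings frame-fixed)
mesh 1 [20T→71T]: ω = 940.0000×20/71 = 264.7887 rpm, sense flips to −
mesh 2 [94T→82T]: ω = 264.7887×94/82 = 303.5383 rpm, sense flips to +
signed output speed = +303.5383 rpm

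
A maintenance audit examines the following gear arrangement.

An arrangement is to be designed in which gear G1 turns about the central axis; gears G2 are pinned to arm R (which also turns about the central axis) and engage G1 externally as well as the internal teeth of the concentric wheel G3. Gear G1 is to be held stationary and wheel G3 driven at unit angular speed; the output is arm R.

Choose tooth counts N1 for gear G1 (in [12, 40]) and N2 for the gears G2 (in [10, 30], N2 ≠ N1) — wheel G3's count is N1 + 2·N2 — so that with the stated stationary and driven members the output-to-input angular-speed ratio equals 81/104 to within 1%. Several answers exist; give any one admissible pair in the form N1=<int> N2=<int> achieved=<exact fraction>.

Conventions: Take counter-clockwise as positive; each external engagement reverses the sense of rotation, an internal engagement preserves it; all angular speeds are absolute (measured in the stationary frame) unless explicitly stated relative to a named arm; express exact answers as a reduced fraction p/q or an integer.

design class (target 81/104): planetary set
Willis with ω_sun = 0: ω_arm/ω_ring = N3/(N1+N3); set equal to 81/104  ⇒  N3/N1 = (81/104)/(1 − 81/104) = 81/23
N3 = N1 + 2·N2  ⇒  N2/N1 = (N3/N1 − 1)/2 = (81/23 − 1)/2 = 29/23
smallest multiple with N1 ≥ 12 and N2 ≥ 10: k = 1  ⇒  N1 = 1·23 = 23, N2 = 1·29 = 29 (N1 ≤ 40, N2 ≤ 30, N2 ≠ N1 ✓), N3 = 23 + 2·29 = 81
check: N3/(N1+N3) with N1 = 23, N3 = 81 gives 81/104; |achieved − target| = 0 ≤ 81/10400 ✓

N1=23 N2=29 achieved=81/104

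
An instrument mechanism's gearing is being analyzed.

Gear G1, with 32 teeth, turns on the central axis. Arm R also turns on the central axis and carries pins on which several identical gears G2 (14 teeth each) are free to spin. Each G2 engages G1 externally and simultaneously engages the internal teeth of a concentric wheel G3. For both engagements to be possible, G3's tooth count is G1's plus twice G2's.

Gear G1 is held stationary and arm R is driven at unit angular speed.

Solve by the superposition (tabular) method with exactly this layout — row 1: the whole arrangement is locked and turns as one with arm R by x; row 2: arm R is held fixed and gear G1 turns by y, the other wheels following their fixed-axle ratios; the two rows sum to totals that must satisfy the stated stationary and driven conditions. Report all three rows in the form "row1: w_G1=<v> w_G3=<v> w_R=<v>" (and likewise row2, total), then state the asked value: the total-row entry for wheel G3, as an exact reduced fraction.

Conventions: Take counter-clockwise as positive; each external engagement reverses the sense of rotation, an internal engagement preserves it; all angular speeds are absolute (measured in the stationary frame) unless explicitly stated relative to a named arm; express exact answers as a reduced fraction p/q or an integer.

class = planetary set [G3 = 32+2·14 = 60; Willis about the carrier]
row 1 — lock + rotate with arm: ω_sun = ω_ring = ω_arm = x
row 2 (arm held, sun turns y): ω_ring = −(32/60)·y, ω_arm = 0
boundary: total ω_sun = x + y = 0 and total ω_arm = x = 1  ⇒  y = -1, x = 1
row 2 ring = −(32/60)·(-1) = 8/15
totals (row 1 + row 2): sun 1 + (-1) = 0, ring 1 + 8/15 = 23/15, arm 1 + 0 = 1
asked cell (total, ring) = 23/15

row1: w_G1=1 w_G3=1 w_R=1
row2: w_G1=-1 w_G3=8/15 w_R=0
total: w_G1=0 w_G3=23/15 w_R=1
asked value: 23/15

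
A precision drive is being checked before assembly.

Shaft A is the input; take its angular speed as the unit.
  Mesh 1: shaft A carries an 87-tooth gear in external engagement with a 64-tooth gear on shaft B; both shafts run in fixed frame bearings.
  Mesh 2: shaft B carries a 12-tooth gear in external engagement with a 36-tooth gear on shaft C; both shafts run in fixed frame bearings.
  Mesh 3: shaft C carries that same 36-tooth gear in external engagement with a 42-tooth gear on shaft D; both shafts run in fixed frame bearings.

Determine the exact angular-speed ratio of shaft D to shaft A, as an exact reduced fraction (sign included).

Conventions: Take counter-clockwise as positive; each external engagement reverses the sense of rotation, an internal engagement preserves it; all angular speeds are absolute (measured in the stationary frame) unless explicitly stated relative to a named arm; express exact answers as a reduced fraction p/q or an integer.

-87/224

class = fixed-axis compound train [3 meshes; 3 ratios multiply, 3 sense flips]
mesh 1 [87T→64T]: running ratio 87/64, sense −
mesh 2 [12T→36T]: running ratio 29/64, sense +
mesh 3 [36T→42T]: running ratio 87/224, sense −
ω_out/ω_in = -87/224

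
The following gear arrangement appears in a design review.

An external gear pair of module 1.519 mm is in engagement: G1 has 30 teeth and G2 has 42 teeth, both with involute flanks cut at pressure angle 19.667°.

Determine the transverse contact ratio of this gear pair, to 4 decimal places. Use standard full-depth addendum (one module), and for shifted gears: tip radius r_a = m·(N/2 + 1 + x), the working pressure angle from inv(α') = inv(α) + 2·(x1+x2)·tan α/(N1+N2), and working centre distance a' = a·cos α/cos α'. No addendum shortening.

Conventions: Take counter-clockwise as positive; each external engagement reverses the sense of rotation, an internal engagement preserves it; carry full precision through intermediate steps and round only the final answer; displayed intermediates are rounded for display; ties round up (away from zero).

single-mesh involute tooth geometry (30T engaging 42T at module 1.519)
base radii: r_b1 = 21.455827, r_b2 = 30.038157
tip radii: r_a1 = 24.304000, r_a2 = 33.418000
no profile shift: α' = α, a' = a
action lengths: √(r_a1²−r_b1²) = 11.416301, √(r_a2²−r_b2²) = 14.644857
base pitch p_b = π·m·cos α = 4.493698
CR = (11.416301 + 14.644857 − 54.684000·sin 19.66700°)/4.493698 = 1.703963
contact ratio ≈ 1.7040

1.7040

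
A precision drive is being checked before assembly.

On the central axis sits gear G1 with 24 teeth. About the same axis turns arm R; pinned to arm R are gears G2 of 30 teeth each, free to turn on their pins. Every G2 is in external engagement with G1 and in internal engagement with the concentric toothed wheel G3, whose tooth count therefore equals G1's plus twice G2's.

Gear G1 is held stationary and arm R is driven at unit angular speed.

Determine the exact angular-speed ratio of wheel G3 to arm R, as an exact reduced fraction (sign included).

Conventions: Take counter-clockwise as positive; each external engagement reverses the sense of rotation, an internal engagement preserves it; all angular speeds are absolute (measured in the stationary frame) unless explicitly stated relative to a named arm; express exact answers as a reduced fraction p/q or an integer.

9/7

recognized (axles ride arm R): planetary set, 24/30/84 teeth
ring teeth: 24 + 2·30 = 84
24(ω_sun−ω_arm) = −84(ω_ring−ω_arm),  ω_sun = 0, ω_arm = 1
ω_ring = 1 − (24/84)(0−1) = 9/7
ω_out/ω_in = 9/7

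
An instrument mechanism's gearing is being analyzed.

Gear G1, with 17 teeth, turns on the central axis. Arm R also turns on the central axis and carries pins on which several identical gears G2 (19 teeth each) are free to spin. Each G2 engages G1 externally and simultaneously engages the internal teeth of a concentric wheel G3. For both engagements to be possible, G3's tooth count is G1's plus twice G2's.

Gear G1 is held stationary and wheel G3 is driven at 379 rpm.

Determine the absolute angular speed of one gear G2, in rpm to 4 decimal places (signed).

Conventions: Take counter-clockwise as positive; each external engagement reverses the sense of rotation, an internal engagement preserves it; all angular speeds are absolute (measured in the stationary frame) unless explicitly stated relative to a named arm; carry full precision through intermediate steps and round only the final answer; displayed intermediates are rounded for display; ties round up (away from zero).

+548.5526 rpm

class = planetary set [G3 = 17+2·19 = 55; Willis about the carrier]
normalise by the input: solve with ω_ring = 1, then scale by 379 rpm
ring teeth: 17 + 2·19 = 55
17(ω_sun−ω_arm) = −55(ω_ring−ω_arm),  ω_sun = 0, ω_ring = 1
17(0−ω_arm) = −55(1−ω_arm)  ⇒  72·ω_arm = 55  ⇒  ω_arm = 55/72
sun–planet mesh: 17·(0−55/72) = −19·(ω_p−ω_arm)  ⇒  ω_p−ω_arm = 935/1368
ω_p = 55/72 + 935/1368 = 55/38
scale: ω_p = 55/38 × 379 rpm = +548.5526 rpm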